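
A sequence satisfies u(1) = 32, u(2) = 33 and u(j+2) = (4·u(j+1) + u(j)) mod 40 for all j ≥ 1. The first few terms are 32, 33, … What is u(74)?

Listing terms: u(1) = 32, u(2) = 33, u(3) = 4, u(4) = 9, u(5) = 0, u(6) = 9, u(7) = 36, u(8) = 33, u(9) = 8, u(10) = 25, u(11) = 28, u(12) = 17, u(13) = 16, u(14) = 1, u(15) = 20, u(16) = 1, u(17) = 24, u(18) = 17, u(19) = 12, u(20) = 25, u(21) = 32, u(22) = 33.
The sequence repeats with period 20.
(74 - 1) mod 20 = 13, so u(74) = u(14) = 1.

1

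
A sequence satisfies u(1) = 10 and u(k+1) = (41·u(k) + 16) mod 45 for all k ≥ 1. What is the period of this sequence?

30

u(1) = 10, u(2) = 21, u(3) = 22, u(4) = 18, u(5) = 34, u(6) = 15, u(7) = 1, u(8) = 12, u(9) = 13, u(10) = 9, u(11) = 25, u(12) = 6, u(13) = 37, u(14) = 3, u(15) = 4, u(16) = 0, u(17) = 16, u(18) = 42, u(19) = 28, u(20) = 39, u(21) = 40, u(22) = 36, u(23) = 7, u(24) = 33, u(25) = 19, u(26) = 30, u(27) = 31, u(28) = 27, u(29) = 43, u(30) = 24, u(31) = 10.
Since u(31) = u(1) = 10, the sequence is periodic with period 30.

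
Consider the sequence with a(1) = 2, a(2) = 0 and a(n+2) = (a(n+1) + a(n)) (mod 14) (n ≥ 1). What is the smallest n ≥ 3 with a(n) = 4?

We have a(1) = 2, a(2) = 0, a(3) = 2, a(4) = 2, a(5) = 4, a(6) = 6, a(7) = 10, a(8) = 2, a(9) = 12, a(10) = 0, a(11) = 12, a(12) = 12, a(13) = 10, a(14) = 8, a(15) = 4, a(16) = 12, a(17) = 2, a(18) = 0.
Since (a(17), a(18)) = (a(1), a(2)) = (2, 0) (two consecutive terms determine the rest), the sequence is periodic with period 16.
The value 4 first appears (with n ≥ 3) at a(5).

5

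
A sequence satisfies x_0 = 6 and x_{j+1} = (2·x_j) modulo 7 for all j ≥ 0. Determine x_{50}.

x_0 = 6,  x_1 = 5,  x_2 = 3,  x_3 = 6.
Since x_3 = x_0 = 6, the sequence is periodic with period 3.
(50 - 0) mod 3 = 2, so x_{50} = x_2 = 3.

3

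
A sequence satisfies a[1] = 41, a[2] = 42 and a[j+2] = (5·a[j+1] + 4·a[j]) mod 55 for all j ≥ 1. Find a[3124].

3

Computing terms: a[1] = 41; a[2] = 42; a[3] = 44; a[4] = 3; a[5] = 26; a[6] = 32; a[7] = 44; a[8] = 18; a[9] = 46; a[10] = 27; a[11] = 44; a[12] = 53; a[13] = 1; a[14] = 52; a[15] = 44; a[16] = 43; a[17] = 6; a[18] = 37; a[19] = 44; a[20] = 38; a[21] = 36; a[22] = 2; a[23] = 44; a[24] = 8; a[25] = 51; a[26] = 12; a[27] = 44; a[28] = 48; a[29] = 31; a[30] = 17; a[31] = 44; a[32] = 13; a[33] = 21; a[34] = 47; a[35] = 44; a[36] = 23; a[37] = 16; a[38] = 7; a[39] = 44; a[40] = 28; a[41] = 41; a[42] = 42.
The sequence repeats with period 40.
So a[3124] = a[1 + ((3124-1) mod 40)] = a[4] = 3.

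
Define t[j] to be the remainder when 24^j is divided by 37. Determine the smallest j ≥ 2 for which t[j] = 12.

t[1] = 24, t[2] = 21, t[3] = 23, t[4] = 34, t[5] = 2, t[6] = 11, t[7] = 5, t[8] = 9, t[9] = 31, t[10] = 4, t[11] = 22, t[12] = 10, t[13] = 18, t[14] = 25, t[15] = 8, t[16] = 7, t[17] = 20, t[18] = 36, t[19] = 13, t[20] = 16, t[21] = 14, t[22] = 3, t[23] = 35, t[24] = 26, t[25] = 32, t[26] = 28, t[27] = 6, t[28] = 33, t[29] = 15, t[30] = 27, t[31] = 19, t[32] = 12, t[33] = 29, t[34] = 30, t[35] = 17, t[36] = 1, t[37] = 24.
Since t[37] = t[1] = 24, the sequence is periodic with period 36.
The value 12 first appears (with j ≥ 2) at t[32].

32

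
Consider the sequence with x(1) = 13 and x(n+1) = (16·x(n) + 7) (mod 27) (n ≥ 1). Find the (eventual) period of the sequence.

27

x(1) = 13; x(2) = 26; x(3) = 18; x(4) = 25; x(5) = 2; x(6) = 12; x(7) = 10; x(8) = 5; x(9) = 6; x(10) = 22; x(11) = 8; x(12) = 0; x(13) = 7; x(14) = 11; x(15) = 21; x(16) = 19; x(17) = 14; x(18) = 15; x(19) = 4; x(20) = 17; x(21) = 9; x(22) = 16; x(23) = 20; x(24) = 3; x(25) = 1; x(26) = 23; x(27) = 24; x(28) = 13.
Since x(28) = x(1) = 13, the sequence is periodic with period 27.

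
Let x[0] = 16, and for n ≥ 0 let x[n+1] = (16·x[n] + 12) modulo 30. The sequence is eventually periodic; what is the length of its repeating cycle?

Computing terms: x[0] = 16,  x[1] = 28,  x[2] = 10,  x[3] = 22,  x[4] = 4,  x[5] = 16.
Since x[5] = x[0] = 16, the sequence is periodic with period 5.

5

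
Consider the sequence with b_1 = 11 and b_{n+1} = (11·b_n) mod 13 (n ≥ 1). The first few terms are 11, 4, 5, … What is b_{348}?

Listing terms: b_1 = 11, b_2 = 4, b_3 = 5, b_4 = 3, b_5 = 7, b_6 = 12, b_7 = 2, b_8 = 9, b_9 = 8, b_{10} = 10, b_{11} = 6, b_{12} = 1, b_{13} = 11.
Since b_{13} = b_1 = 11, the sequence is periodic with period 12.
(348 - 1) mod 12 = 11, so b_{348} = b_{12} = 1.

1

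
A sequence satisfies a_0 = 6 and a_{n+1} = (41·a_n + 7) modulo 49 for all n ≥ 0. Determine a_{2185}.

Computing terms: a_0 = 6, a_1 = 8, a_2 = 41, a_3 = 22, a_4 = 27, a_5 = 36, a_6 = 13, a_7 = 1, a_8 = 48, a_9 = 15, a_{10} = 34, a_{11} = 29, a_{12} = 20, a_{13} = 43, a_{14} = 6.
The sequence repeats with period 14.
So a_{2185} = a_{0 + ((2185-0) mod 14)} = a_1 = 8.

8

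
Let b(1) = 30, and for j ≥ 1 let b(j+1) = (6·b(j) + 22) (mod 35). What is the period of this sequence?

Listing terms: b(1) = 30, b(2) = 27, b(3) = 9, b(4) = 6, b(5) = 23, b(6) = 20, b(7) = 2, b(8) = 34, b(9) = 16, b(10) = 13, b(11) = 30.
The sequence repeats with period 10.

10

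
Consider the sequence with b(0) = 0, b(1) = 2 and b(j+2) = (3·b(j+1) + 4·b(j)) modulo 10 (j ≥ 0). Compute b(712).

6

Listing terms: b(0) = 0, b(1) = 2, b(2) = 6, b(3) = 6, b(4) = 2, b(5) = 0, b(6) = 8, b(7) = 4, b(8) = 4, b(9) = 8, b(10) = 0, b(11) = 2.
Since (b(10), b(11)) = (b(0), b(1)) = (0, 2) (two consecutive terms determine the rest), the sequence is periodic with period 10.
(712 - 0) mod 10 = 2, so b(712) = b(2) = 6.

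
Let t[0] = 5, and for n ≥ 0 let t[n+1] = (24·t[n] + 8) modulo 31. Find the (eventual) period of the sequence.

t[0] = 5,  t[1] = 4,  t[2] = 11,  t[3] = 24,  t[4] = 26,  t[5] = 12,  t[6] = 17,  t[7] = 13,  t[8] = 10,  t[9] = 0,  t[10] = 8,  t[11] = 14,  t[12] = 3,  t[13] = 18,  t[14] = 6,  t[15] = 28,  t[16] = 29,  t[17] = 22,  t[18] = 9,  t[19] = 7,  t[20] = 21,  t[21] = 16,  t[22] = 20,  t[23] = 23,  t[24] = 2,  t[25] = 25,  t[26] = 19,  t[27] = 30,  t[28] = 15,  t[29] = 27,  t[30] = 5.
Since t[30] = t[0] = 5, the sequence is periodic with period 30.

30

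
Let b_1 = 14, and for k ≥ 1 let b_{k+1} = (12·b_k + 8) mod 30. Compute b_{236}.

8

Listing terms: b_1 = 14,  b_2 = 26,  b_3 = 20,  b_4 = 8,  b_5 = 14.
The sequence repeats with period 4.
(236 - 1) mod 4 = 3, so b_{236} = b_4 = 8.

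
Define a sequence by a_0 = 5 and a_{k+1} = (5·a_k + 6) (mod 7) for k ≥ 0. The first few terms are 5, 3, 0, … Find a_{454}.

Listing terms: a_0 = 5; a_1 = 3; a_2 = 0; a_3 = 6; a_4 = 1; a_5 = 4; a_6 = 5.
The sequence repeats with period 6.
(454 - 0) mod 6 = 4, so a_{454} = a_4 = 1.

1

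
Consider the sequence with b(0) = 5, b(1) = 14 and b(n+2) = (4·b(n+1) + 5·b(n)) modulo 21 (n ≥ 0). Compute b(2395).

We have b(0) = 5, b(1) = 14, b(2) = 18, b(3) = 16, b(4) = 7, b(5) = 3, b(6) = 5, b(7) = 14.
The sequence repeats with period 6.
(2395 - 0) mod 6 = 1, so b(2395) = b(1) = 14.

14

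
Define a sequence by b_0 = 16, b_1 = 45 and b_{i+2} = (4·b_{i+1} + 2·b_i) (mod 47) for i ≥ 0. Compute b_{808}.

42

We have b_0 = 16, b_1 = 45, b_2 = 24, b_3 = 45, b_4 = 40, b_5 = 15, b_6 = 46, b_7 = 26, b_8 = 8, b_9 = 37, b_{10} = 23, b_{11} = 25, b_{12} = 5, b_{13} = 23, b_{14} = 8, b_{15} = 31, b_{16} = 46, b_{17} = 11, b_{18} = 42, b_{19} = 2, b_{20} = 45, b_{21} = 43, b_{22} = 27, b_{23} = 6, b_{24} = 31, b_{25} = 42, b_{26} = 42, b_{27} = 17, b_{28} = 11, b_{29} = 31, b_{30} = 5, b_{31} = 35, b_{32} = 9, b_{33} = 12, b_{34} = 19, b_{35} = 6, b_{36} = 15, b_{37} = 25, b_{38} = 36, b_{39} = 6, b_{40} = 2, b_{41} = 20, b_{42} = 37, b_{43} = 0, b_{44} = 27, b_{45} = 14, b_{46} = 16, b_{47} = 45.
Since (b_{46}, b_{47}) = (b_0, b_1) = (16, 45) (two consecutive terms determine the rest), the sequence is periodic with period 46.
So b_{808} = b_{0 + ((808-0) mod 46)} = b_{26} = 42.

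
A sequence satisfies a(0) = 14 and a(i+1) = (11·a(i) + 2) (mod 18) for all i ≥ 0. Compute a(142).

2

Computing terms: a(0) = 14,  a(1) = 12,  a(2) = 8,  a(3) = 0,  a(4) = 2,  a(5) = 6,  a(6) = 14.
The sequence repeats with period 6.
(142 - 0) mod 6 = 4, so a(142) = a(4) = 2.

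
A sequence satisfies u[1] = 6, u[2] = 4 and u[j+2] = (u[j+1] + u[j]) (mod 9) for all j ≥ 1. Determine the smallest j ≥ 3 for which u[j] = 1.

u[1] = 6, u[2] = 4, u[3] = 1, u[4] = 5, u[5] = 6, u[6] = 2, u[7] = 8, u[8] = 1, u[9] = 0, u[10] = 1, u[11] = 1, u[12] = 2, u[13] = 3, u[14] = 5, u[15] = 8, u[16] = 4, u[17] = 3, u[18] = 7, u[19] = 1, u[20] = 8, u[21] = 0, u[22] = 8, u[23] = 8, u[24] = 7, u[25] = 6, u[26] = 4.
The sequence repeats with period 24.
The value 1 first appears (with j ≥ 3) at u[3].

3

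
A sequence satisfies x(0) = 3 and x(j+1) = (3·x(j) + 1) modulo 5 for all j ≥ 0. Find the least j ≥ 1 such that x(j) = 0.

Listing terms: x(0) = 3,  x(1) = 0,  x(2) = 1,  x(3) = 4,  x(4) = 3.
The sequence repeats with period 4.
The value 0 first appears (with j ≥ 1) at x(1).

1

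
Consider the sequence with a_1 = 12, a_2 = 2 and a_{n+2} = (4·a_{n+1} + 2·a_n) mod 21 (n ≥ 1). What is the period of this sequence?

Listing terms: a_1 = 12; a_2 = 2; a_3 = 11; a_4 = 6; a_5 = 4; a_6 = 7; a_7 = 15; a_8 = 11; a_9 = 11; a_{10} = 3; a_{11} = 13; a_{12} = 16; a_{13} = 6; a_{14} = 14; a_{15} = 5; a_{16} = 6; a_{17} = 13; a_{18} = 1; a_{19} = 9; a_{20} = 17; a_{21} = 2; a_{22} = 0; a_{23} = 4; a_{24} = 16; a_{25} = 9; a_{26} = 5; a_{27} = 17; a_{28} = 15; a_{29} = 10; a_{30} = 7; a_{31} = 6; a_{32} = 17; a_{33} = 17; a_{34} = 18; a_{35} = 1; a_{36} = 19; a_{37} = 15; a_{38} = 14; a_{39} = 2; a_{40} = 15; a_{41} = 1; a_{42} = 13; a_{43} = 12; a_{44} = 11; a_{45} = 5; a_{46} = 0; a_{47} = 10; a_{48} = 19; a_{49} = 12; a_{50} = 2.
The sequence repeats with period 48.

48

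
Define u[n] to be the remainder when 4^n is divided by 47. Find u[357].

2

We have u[1] = 4,  u[2] = 16,  u[3] = 17,  u[4] = 21,  u[5] = 37,  u[6] = 7,  u[7] = 28,  u[8] = 18,  u[9] = 25,  u[10] = 6,  u[11] = 24,  u[12] = 2,  u[13] = 8,  u[14] = 32,  u[15] = 34,  u[16] = 42,  u[17] = 27,  u[18] = 14,  u[19] = 9,  u[20] = 36,  u[21] = 3,  u[22] = 12,  u[23] = 1,  u[24] = 4.
The sequence repeats with period 23.
(357 - 1) mod 23 = 11, so u[357] = u[12] = 2.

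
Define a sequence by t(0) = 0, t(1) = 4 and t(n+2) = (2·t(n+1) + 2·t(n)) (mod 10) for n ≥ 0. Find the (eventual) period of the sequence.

24

We have t(0) = 0,  t(1) = 4,  t(2) = 8,  t(3) = 4,  t(4) = 4,  t(5) = 6,  t(6) = 0,  t(7) = 2,  t(8) = 4,  t(9) = 2,  t(10) = 2,  t(11) = 8,  t(12) = 0,  t(13) = 6,  t(14) = 2,  t(15) = 6,  t(16) = 6,  t(17) = 4,  t(18) = 0,  t(19) = 8,  t(20) = 6,  t(21) = 8,  t(22) = 8,  t(23) = 2,  t(24) = 0,  t(25) = 4.
Since (t(24), t(25)) = (t(0), t(1)) = (0, 4) (two consecutive terms determine the rest), the sequence is periodic with period 24.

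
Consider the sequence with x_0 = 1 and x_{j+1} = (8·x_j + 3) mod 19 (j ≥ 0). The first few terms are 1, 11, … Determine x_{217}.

11

Computing terms: x_0 = 1; x_1 = 11; x_2 = 15; x_3 = 9; x_4 = 18; x_5 = 14; x_6 = 1.
The sequence repeats with period 6.
(217 - 0) mod 6 = 1, so x_{217} = x_1 = 11.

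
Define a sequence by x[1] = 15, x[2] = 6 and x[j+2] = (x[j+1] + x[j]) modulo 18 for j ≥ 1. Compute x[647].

x[1] = 15,  x[2] = 6,  x[3] = 3,  x[4] = 9,  x[5] = 12,  x[6] = 3,  x[7] = 15,  x[8] = 0,  x[9] = 15,  x[10] = 15,  x[11] = 12,  x[12] = 9,  x[13] = 3,  x[14] = 12,  x[15] = 15,  x[16] = 9,  x[17] = 6,  x[18] = 15,  x[19] = 3,  x[20] = 0,  x[21] = 3,  x[22] = 3,  x[23] = 6,  x[24] = 9,  x[25] = 15,  x[26] = 6.
The sequence repeats with period 24.
(647 - 1) mod 24 = 22, so x[647] = x[23] = 6.

6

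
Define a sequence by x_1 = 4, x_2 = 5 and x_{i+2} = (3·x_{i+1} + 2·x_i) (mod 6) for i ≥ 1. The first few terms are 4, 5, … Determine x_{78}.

5

Computing terms: x_1 = 4, x_2 = 5, x_3 = 5, x_4 = 1, x_5 = 1, x_6 = 5, x_7 = 5.
Since (x_6, x_7) = (x_2, x_3) = (5, 5) (two consecutive terms determine the rest), the sequence is eventually periodic: after a pre-period of length 1 it cycles with period 4.
For i ≥ 2, x_i depends only on (i - 2) mod 4. (78 - 2) mod 4 = 0, so x_{78} = x_2 = 5.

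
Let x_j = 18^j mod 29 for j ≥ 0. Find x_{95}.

Listing terms: x_0 = 1, x_1 = 18, x_2 = 5, x_3 = 3, x_4 = 25, x_5 = 15, x_6 = 9, x_7 = 17, x_8 = 16, x_9 = 27, x_{10} = 22, x_{11} = 19, x_{12} = 23, x_{13} = 8, x_{14} = 28, x_{15} = 11, x_{16} = 24, x_{17} = 26, x_{18} = 4, x_{19} = 14, x_{20} = 20, x_{21} = 12, x_{22} = 13, x_{23} = 2, x_{24} = 7, x_{25} = 10, x_{26} = 6, x_{27} = 21, x_{28} = 1.
The sequence repeats with period 28.
(95 - 0) mod 28 = 11, so x_{95} = x_{11} = 19.

19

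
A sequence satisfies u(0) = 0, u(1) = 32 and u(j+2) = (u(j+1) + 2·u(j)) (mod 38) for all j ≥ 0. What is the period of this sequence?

Computing terms: u(0) = 0,  u(1) = 32,  u(2) = 32,  u(3) = 20,  u(4) = 8,  u(5) = 10,  u(6) = 26,  u(7) = 8,  u(8) = 22,  u(9) = 0,  u(10) = 6,  u(11) = 6,  u(12) = 18,  u(13) = 30,  u(14) = 28,  u(15) = 12,  u(16) = 30,  u(17) = 16,  u(18) = 0,  u(19) = 32.
Since (u(18), u(19)) = (u(0), u(1)) = (0, 32) (two consecutive terms determine the rest), the sequence is periodic with period 18.

18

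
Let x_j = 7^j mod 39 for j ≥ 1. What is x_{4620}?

We have x_1 = 7,  x_2 = 10,  x_3 = 31,  x_4 = 22,  x_5 = 37,  x_6 = 25,  x_7 = 19,  x_8 = 16,  x_9 = 34,  x_{10} = 4,  x_{11} = 28,  x_{12} = 1,  x_{13} = 7.
Since x_{13} = x_1 = 7, the sequence is periodic with period 12.
(4620 - 1) mod 12 = 11, so x_{4620} = x_{12} = 1.

1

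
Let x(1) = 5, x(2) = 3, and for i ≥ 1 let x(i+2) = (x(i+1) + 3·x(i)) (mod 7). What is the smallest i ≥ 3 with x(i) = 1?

6

x(1) = 5,  x(2) = 3,  x(3) = 4,  x(4) = 6,  x(5) = 4,  x(6) = 1,  x(7) = 6,  x(8) = 2,  x(9) = 6,  x(10) = 5,  x(11) = 2,  x(12) = 3,  x(13) = 2,  x(14) = 4,  x(15) = 3,  x(16) = 1,  x(17) = 3,  x(18) = 6,  x(19) = 1,  x(20) = 5,  x(21) = 1,  x(22) = 2,  x(23) = 5,  x(24) = 4,  x(25) = 5,  x(26) = 3.
The sequence repeats with period 24.
The value 1 first appears (with i ≥ 3) at x(6).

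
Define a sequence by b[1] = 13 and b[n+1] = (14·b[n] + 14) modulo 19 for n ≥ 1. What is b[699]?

b[1] = 13, b[2] = 6, b[3] = 3, b[4] = 18, b[5] = 0, b[6] = 14, b[7] = 1, b[8] = 9, b[9] = 7, b[10] = 17, b[11] = 5, b[12] = 8, b[13] = 12, b[14] = 11, b[15] = 16, b[16] = 10, b[17] = 2, b[18] = 4, b[19] = 13.
Since b[19] = b[1] = 13, the sequence is periodic with period 18.
(699 - 1) mod 18 = 14, so b[699] = b[15] = 16.

16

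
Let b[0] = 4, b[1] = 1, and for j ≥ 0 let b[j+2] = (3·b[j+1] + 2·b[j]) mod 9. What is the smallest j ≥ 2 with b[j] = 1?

4

Listing terms: b[0] = 4,  b[1] = 1,  b[2] = 2,  b[3] = 8,  b[4] = 1,  b[5] = 1,  b[6] = 5,  b[7] = 8,  b[8] = 7,  b[9] = 1,  b[10] = 8,  b[11] = 8,  b[12] = 4,  b[13] = 1.
The sequence repeats with period 12.
The value 1 first appears (with j ≥ 2) at b[4].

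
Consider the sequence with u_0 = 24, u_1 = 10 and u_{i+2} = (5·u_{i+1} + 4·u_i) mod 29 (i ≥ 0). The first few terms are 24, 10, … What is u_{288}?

25

Listing terms: u_0 = 24; u_1 = 10; u_2 = 1; u_3 = 16; u_4 = 26; u_5 = 20; u_6 = 1; u_7 = 27; u_8 = 23; u_9 = 20; u_{10} = 18; u_{11} = 25; u_{12} = 23; u_{13} = 12; u_{14} = 7; u_{15} = 25; u_{16} = 8; u_{17} = 24; u_{18} = 7; u_{19} = 15; u_{20} = 16; u_{21} = 24; u_{22} = 10.
The sequence repeats with period 21.
(288 - 0) mod 21 = 15, so u_{288} = u_{15} = 25.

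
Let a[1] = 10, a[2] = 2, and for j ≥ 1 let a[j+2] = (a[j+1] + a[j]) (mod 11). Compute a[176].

Listing terms: a[1] = 10, a[2] = 2, a[3] = 1, a[4] = 3, a[5] = 4, a[6] = 7, a[7] = 0, a[8] = 7, a[9] = 7, a[10] = 3, a[11] = 10, a[12] = 2.
The sequence repeats with period 10.
(176 - 1) mod 10 = 5, so a[176] = a[6] = 7.

7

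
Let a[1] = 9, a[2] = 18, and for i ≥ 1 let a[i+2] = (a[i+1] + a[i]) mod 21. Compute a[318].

Listing terms: a[1] = 9,  a[2] = 18,  a[3] = 6,  a[4] = 3,  a[5] = 9,  a[6] = 12,  a[7] = 0,  a[8] = 12,  a[9] = 12,  a[10] = 3,  a[11] = 15,  a[12] = 18,  a[13] = 12,  a[14] = 9,  a[15] = 0,  a[16] = 9,  a[17] = 9,  a[18] = 18.
Since (a[17], a[18]) = (a[1], a[2]) = (9, 18) (two consecutive terms determine the rest), the sequence is periodic with period 16.
(318 - 1) mod 16 = 13, so a[318] = a[14] = 9.

9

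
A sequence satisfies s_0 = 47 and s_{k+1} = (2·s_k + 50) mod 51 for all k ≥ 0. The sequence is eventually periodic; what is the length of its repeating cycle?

8

Computing terms: s_0 = 47; s_1 = 42; s_2 = 32; s_3 = 12; s_4 = 23; s_5 = 45; s_6 = 38; s_7 = 24; s_8 = 47.
The sequence repeats with period 8.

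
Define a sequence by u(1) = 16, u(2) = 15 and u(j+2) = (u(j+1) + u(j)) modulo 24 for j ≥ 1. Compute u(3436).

Computing terms: u(1) = 16; u(2) = 15; u(3) = 7; u(4) = 22; u(5) = 5; u(6) = 3; u(7) = 8; u(8) = 11; u(9) = 19; u(10) = 6; u(11) = 1; u(12) = 7; u(13) = 8; u(14) = 15; u(15) = 23; u(16) = 14; u(17) = 13; u(18) = 3; u(19) = 16; u(20) = 19; u(21) = 11; u(22) = 6; u(23) = 17; u(24) = 23; u(25) = 16; u(26) = 15.
The sequence repeats with period 24.
So u(3436) = u(1 + ((3436-1) mod 24)) = u(4) = 22.

22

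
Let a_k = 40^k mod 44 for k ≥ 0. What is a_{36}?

4

We have a_0 = 1, a_1 = 40, a_2 = 16, a_3 = 24, a_4 = 36, a_5 = 32, a_6 = 4, a_7 = 28, a_8 = 20, a_9 = 8, a_{10} = 12, a_{11} = 40.
Since a_{11} = a_1 = 40, the sequence is eventually periodic: after a pre-period of length 1 it cycles with period 10.
For k ≥ 1, a_k depends only on (k - 1) mod 10. (36 - 1) mod 10 = 5, so a_{36} = a_6 = 4.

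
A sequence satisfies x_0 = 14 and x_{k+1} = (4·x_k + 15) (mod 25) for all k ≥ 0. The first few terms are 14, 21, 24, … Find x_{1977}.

16

Listing terms: x_0 = 14; x_1 = 21; x_2 = 24; x_3 = 11; x_4 = 9; x_5 = 1; x_6 = 19; x_7 = 16; x_8 = 4; x_9 = 6; x_{10} = 14.
The sequence repeats with period 10.
So x_{1977} = x_{0 + ((1977-0) mod 10)} = x_7 = 16.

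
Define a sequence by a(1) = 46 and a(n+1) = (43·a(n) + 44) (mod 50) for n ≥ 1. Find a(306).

22

Listing terms: a(1) = 46; a(2) = 22; a(3) = 40; a(4) = 14; a(5) = 46.
Since a(5) = a(1) = 46, the sequence is periodic with period 4.
So a(306) = a(1 + ((306-1) mod 4)) = a(2) = 22.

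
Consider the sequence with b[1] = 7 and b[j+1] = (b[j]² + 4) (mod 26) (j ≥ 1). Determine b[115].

7

We have b[1] = 7; b[2] = 1; b[3] = 5; b[4] = 3; b[5] = 13; b[6] = 17; b[7] = 7.
Since b[7] = b[1] = 7, the sequence is periodic with period 6.
So b[115] = b[1 + ((115-1) mod 6)] = b[1] = 7.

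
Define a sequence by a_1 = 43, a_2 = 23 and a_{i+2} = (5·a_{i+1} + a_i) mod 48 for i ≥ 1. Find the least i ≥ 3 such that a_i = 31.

a_1 = 43; a_2 = 23; a_3 = 14; a_4 = 45; a_5 = 47; a_6 = 40; a_7 = 7; a_8 = 27; a_9 = 46; a_{10} = 17; a_{11} = 35; a_{12} = 0; a_{13} = 35; a_{14} = 31; a_{15} = 46; a_{16} = 21; a_{17} = 7; a_{18} = 8; a_{19} = 47; a_{20} = 3; a_{21} = 14; a_{22} = 25; a_{23} = 43; a_{24} = 0; a_{25} = 43; a_{26} = 23.
The sequence repeats with period 24.
The value 31 first appears (with i ≥ 3) at a_{14}.

14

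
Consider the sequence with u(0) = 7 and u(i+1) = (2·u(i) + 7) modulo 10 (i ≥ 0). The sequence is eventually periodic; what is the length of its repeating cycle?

4

Listing terms: u(0) = 7,  u(1) = 1,  u(2) = 9,  u(3) = 5,  u(4) = 7.
The sequence repeats with period 4.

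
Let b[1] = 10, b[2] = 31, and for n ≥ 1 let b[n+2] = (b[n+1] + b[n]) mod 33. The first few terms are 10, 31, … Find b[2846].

20

Listing terms: b[1] = 10,  b[2] = 31,  b[3] = 8,  b[4] = 6,  b[5] = 14,  b[6] = 20,  b[7] = 1,  b[8] = 21,  b[9] = 22,  b[10] = 10,  b[11] = 32,  b[12] = 9,  b[13] = 8,  b[14] = 17,  b[15] = 25,  b[16] = 9,  b[17] = 1,  b[18] = 10,  b[19] = 11,  b[20] = 21,  b[21] = 32,  b[22] = 20,  b[23] = 19,  b[24] = 6,  b[25] = 25,  b[26] = 31,  b[27] = 23,  b[28] = 21,  b[29] = 11,  b[30] = 32,  b[31] = 10,  b[32] = 9,  b[33] = 19,  b[34] = 28,  b[35] = 14,  b[36] = 9,  b[37] = 23,  b[38] = 32,  b[39] = 22,  b[40] = 21,  b[41] = 10,  b[42] = 31.
Since (b[41], b[42]) = (b[1], b[2]) = (10, 31) (two consecutive terms determine the rest), the sequence is periodic with period 40.
(2846 - 1) mod 40 = 5, so b[2846] = b[6] = 20.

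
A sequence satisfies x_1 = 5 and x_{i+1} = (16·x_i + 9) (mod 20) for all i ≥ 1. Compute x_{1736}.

5

We have x_1 = 5, x_2 = 9, x_3 = 13, x_4 = 17, x_5 = 1, x_6 = 5.
The sequence repeats with period 5.
(1736 - 1) mod 5 = 0, so x_{1736} = x_1 = 5.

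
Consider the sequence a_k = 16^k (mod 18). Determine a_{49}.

Listing terms: a_1 = 16,  a_2 = 4,  a_3 = 10,  a_4 = 16.
Since a_4 = a_1 = 16, the sequence is periodic with period 3.
So a_{49} = a_{1 + ((49-1) mod 3)} = a_1 = 16.

16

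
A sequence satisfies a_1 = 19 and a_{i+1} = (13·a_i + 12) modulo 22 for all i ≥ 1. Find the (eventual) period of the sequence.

a_1 = 19; a_2 = 17; a_3 = 13; a_4 = 5; a_5 = 11; a_6 = 1; a_7 = 3; a_8 = 7; a_9 = 15; a_{10} = 9; a_{11} = 19.
Since a_{11} = a_1 = 19, the sequence is periodic with period 10.

10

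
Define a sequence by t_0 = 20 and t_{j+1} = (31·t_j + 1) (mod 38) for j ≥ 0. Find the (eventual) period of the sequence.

Listing terms: t_0 = 20, t_1 = 13, t_2 = 24, t_3 = 23, t_4 = 30, t_5 = 19, t_6 = 20.
The sequence repeats with period 6.

6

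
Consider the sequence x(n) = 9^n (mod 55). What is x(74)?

Computing terms: x(1) = 9,  x(2) = 26,  x(3) = 14,  x(4) = 16,  x(5) = 34,  x(6) = 31,  x(7) = 4,  x(8) = 36,  x(9) = 49,  x(10) = 1,  x(11) = 9.
The sequence repeats with period 10.
(74 - 1) mod 10 = 3, so x(74) = x(4) = 16.

16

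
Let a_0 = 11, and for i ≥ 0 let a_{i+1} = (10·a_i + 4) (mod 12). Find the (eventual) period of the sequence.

3

Listing terms: a_0 = 11, a_1 = 6, a_2 = 4, a_3 = 8, a_4 = 0, a_5 = 4.
Since a_5 = a_2 = 4, the sequence is eventually periodic: after a pre-period of length 2 it cycles with period 3.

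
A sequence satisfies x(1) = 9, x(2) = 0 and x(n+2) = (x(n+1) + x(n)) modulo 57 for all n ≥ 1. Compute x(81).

We have x(1) = 9; x(2) = 0; x(3) = 9; x(4) = 9; x(5) = 18; x(6) = 27; x(7) = 45; x(8) = 15; x(9) = 3; x(10) = 18; x(11) = 21; x(12) = 39; x(13) = 3; x(14) = 42; x(15) = 45; x(16) = 30; x(17) = 18; x(18) = 48; x(19) = 9; x(20) = 0.
Since (x(19), x(20)) = (x(1), x(2)) = (9, 0) (two consecutive terms determine the rest), the sequence is periodic with period 18.
(81 - 1) mod 18 = 8, so x(81) = x(9) = 3.

3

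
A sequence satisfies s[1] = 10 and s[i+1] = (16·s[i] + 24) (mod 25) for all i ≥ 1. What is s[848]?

Listing terms: s[1] = 10, s[2] = 9, s[3] = 18, s[4] = 12, s[5] = 16, s[6] = 5, s[7] = 4, s[8] = 13, s[9] = 7, s[10] = 11, s[11] = 0, s[12] = 24, s[13] = 8, s[14] = 2, s[15] = 6, s[16] = 20, s[17] = 19, s[18] = 3, s[19] = 22, s[20] = 1, s[21] = 15, s[22] = 14, s[23] = 23, s[24] = 17, s[25] = 21, s[26] = 10.
The sequence repeats with period 25.
So s[848] = s[1 + ((848-1) mod 25)] = s[23] = 23.

23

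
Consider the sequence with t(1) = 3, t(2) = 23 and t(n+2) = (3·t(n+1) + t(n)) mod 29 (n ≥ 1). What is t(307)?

t(1) = 3, t(2) = 23, t(3) = 14, t(4) = 7, t(5) = 6, t(6) = 25, t(7) = 23, t(8) = 7, t(9) = 15, t(10) = 23, t(11) = 26, t(12) = 14, t(13) = 10, t(14) = 15, t(15) = 26, t(16) = 6, t(17) = 15, t(18) = 22, t(19) = 23, t(20) = 4, t(21) = 6, t(22) = 22, t(23) = 14, t(24) = 6, t(25) = 3, t(26) = 15, t(27) = 19, t(28) = 14, t(29) = 3, t(30) = 23.
The sequence repeats with period 28.
(307 - 1) mod 28 = 26, so t(307) = t(27) = 19.

19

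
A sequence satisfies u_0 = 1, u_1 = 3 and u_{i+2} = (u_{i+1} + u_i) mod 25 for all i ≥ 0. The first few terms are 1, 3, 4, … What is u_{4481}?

We have u_0 = 1; u_1 = 3; u_2 = 4; u_3 = 7; u_4 = 11; u_5 = 18; u_6 = 4; u_7 = 22; u_8 = 1; u_9 = 23; u_{10} = 24; u_{11} = 22; u_{12} = 21; u_{13} = 18; u_{14} = 14; u_{15} = 7; u_{16} = 21; u_{17} = 3; u_{18} = 24; u_{19} = 2; u_{20} = 1; u_{21} = 3.
The sequence repeats with period 20.
(4481 - 0) mod 20 = 1, so u_{4481} = u_1 = 3.

3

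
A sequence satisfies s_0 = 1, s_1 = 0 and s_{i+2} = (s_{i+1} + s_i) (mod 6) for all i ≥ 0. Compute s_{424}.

s_0 = 1,  s_1 = 0,  s_2 = 1,  s_3 = 1,  s_4 = 2,  s_5 = 3,  s_6 = 5,  s_7 = 2,  s_8 = 1,  s_9 = 3,  s_{10} = 4,  s_{11} = 1,  s_{12} = 5,  s_{13} = 0,  s_{14} = 5,  s_{15} = 5,  s_{16} = 4,  s_{17} = 3,  s_{18} = 1,  s_{19} = 4,  s_{20} = 5,  s_{21} = 3,  s_{22} = 2,  s_{23} = 5,  s_{24} = 1,  s_{25} = 0.
The sequence repeats with period 24.
So s_{424} = s_{0 + ((424-0) mod 24)} = s_{16} = 4.

4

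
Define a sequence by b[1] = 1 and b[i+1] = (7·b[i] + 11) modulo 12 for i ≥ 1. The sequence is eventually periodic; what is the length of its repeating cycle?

We have b[1] = 1,  b[2] = 6,  b[3] = 5,  b[4] = 10,  b[5] = 9,  b[6] = 2,  b[7] = 1.
The sequence repeats with period 6.

6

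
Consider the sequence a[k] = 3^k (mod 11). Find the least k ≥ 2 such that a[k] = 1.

5

We have a[1] = 3, a[2] = 9, a[3] = 5, a[4] = 4, a[5] = 1, a[6] = 3.
The sequence repeats with period 5.
The value 1 first appears (with k ≥ 2) at a[5].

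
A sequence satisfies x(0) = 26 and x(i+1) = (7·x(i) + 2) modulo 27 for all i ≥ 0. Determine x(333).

17

Computing terms: x(0) = 26, x(1) = 22, x(2) = 21, x(3) = 14, x(4) = 19, x(5) = 0, x(6) = 2, x(7) = 16, x(8) = 6, x(9) = 17, x(10) = 13, x(11) = 12, x(12) = 5, x(13) = 10, x(14) = 18, x(15) = 20, x(16) = 7, x(17) = 24, x(18) = 8, x(19) = 4, x(20) = 3, x(21) = 23, x(22) = 1, x(23) = 9, x(24) = 11, x(25) = 25, x(26) = 15, x(27) = 26.
Since x(27) = x(0) = 26, the sequence is periodic with period 27.
(333 - 0) mod 27 = 9, so x(333) = x(9) = 17.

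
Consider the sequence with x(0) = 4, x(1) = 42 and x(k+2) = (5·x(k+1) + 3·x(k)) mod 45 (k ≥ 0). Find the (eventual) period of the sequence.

Computing terms: x(0) = 4, x(1) = 42, x(2) = 42, x(3) = 21, x(4) = 6, x(5) = 3, x(6) = 33, x(7) = 39, x(8) = 24, x(9) = 12, x(10) = 42, x(11) = 21.
Since (x(10), x(11)) = (x(2), x(3)) = (42, 21) (two consecutive terms determine the rest), the sequence is eventually periodic: after a pre-period of length 2 it cycles with period 8.

8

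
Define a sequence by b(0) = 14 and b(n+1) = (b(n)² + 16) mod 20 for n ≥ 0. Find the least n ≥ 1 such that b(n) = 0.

2

b(0) = 14,  b(1) = 12,  b(2) = 0,  b(3) = 16,  b(4) = 12.
Since b(4) = b(1) = 12, the sequence is eventually periodic: after a pre-period of length 1 it cycles with period 3.
The value 0 first appears (with n ≥ 1) at b(2).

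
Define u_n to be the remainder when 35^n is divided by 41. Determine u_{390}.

u_1 = 35; u_2 = 36; u_3 = 30; u_4 = 25; u_5 = 14; u_6 = 39; u_7 = 12; u_8 = 10; u_9 = 22; u_{10} = 32; u_{11} = 13; u_{12} = 4; u_{13} = 17; u_{14} = 21; u_{15} = 38; u_{16} = 18; u_{17} = 15; u_{18} = 33; u_{19} = 7; u_{20} = 40; u_{21} = 6; u_{22} = 5; u_{23} = 11; u_{24} = 16; u_{25} = 27; u_{26} = 2; u_{27} = 29; u_{28} = 31; u_{29} = 19; u_{30} = 9; u_{31} = 28; u_{32} = 37; u_{33} = 24; u_{34} = 20; u_{35} = 3; u_{36} = 23; u_{37} = 26; u_{38} = 8; u_{39} = 34; u_{40} = 1; u_{41} = 35.
Since u_{41} = u_1 = 35, the sequence is periodic with period 40.
(390 - 1) mod 40 = 29, so u_{390} = u_{30} = 9.

9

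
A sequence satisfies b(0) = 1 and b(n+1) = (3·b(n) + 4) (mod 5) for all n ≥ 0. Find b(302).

0

Listing terms: b(0) = 1, b(1) = 2, b(2) = 0, b(3) = 4, b(4) = 1.
The sequence repeats with period 4.
So b(302) = b(0 + ((302-0) mod 4)) = b(2) = 0.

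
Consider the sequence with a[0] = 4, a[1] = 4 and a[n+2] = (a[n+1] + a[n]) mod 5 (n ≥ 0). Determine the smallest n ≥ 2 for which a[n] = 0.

a[0] = 4; a[1] = 4; a[2] = 3; a[3] = 2; a[4] = 0; a[5] = 2; a[6] = 2; a[7] = 4; a[8] = 1; a[9] = 0; a[10] = 1; a[11] = 1; a[12] = 2; a[13] = 3; a[14] = 0; a[15] = 3; a[16] = 3; a[17] = 1; a[18] = 4; a[19] = 0; a[20] = 4; a[21] = 4.
Since (a[20], a[21]) = (a[0], a[1]) = (4, 4) (two consecutive terms determine the rest), the sequence is periodic with period 20.
The value 0 first appears (with n ≥ 2) at a[4].

4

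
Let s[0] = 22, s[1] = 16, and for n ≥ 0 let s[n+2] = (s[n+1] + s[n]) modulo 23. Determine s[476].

s[0] = 22, s[1] = 16, s[2] = 15, s[3] = 8, s[4] = 0, s[5] = 8, s[6] = 8, s[7] = 16, s[8] = 1, s[9] = 17, s[10] = 18, s[11] = 12, s[12] = 7, s[13] = 19, s[14] = 3, s[15] = 22, s[16] = 2, s[17] = 1, s[18] = 3, s[19] = 4, s[20] = 7, s[21] = 11, s[22] = 18, s[23] = 6, s[24] = 1, s[25] = 7, s[26] = 8, s[27] = 15, s[28] = 0, s[29] = 15, s[30] = 15, s[31] = 7, s[32] = 22, s[33] = 6, s[34] = 5, s[35] = 11, s[36] = 16, s[37] = 4, s[38] = 20, s[39] = 1, s[40] = 21, s[41] = 22, s[42] = 20, s[43] = 19, s[44] = 16, s[45] = 12, s[46] = 5, s[47] = 17, s[48] = 22, s[49] = 16.
The sequence repeats with period 48.
So s[476] = s[0 + ((476-0) mod 48)] = s[44] = 16.

16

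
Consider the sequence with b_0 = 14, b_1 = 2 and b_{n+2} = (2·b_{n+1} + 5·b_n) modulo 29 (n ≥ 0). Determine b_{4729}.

b_0 = 14,  b_1 = 2,  b_2 = 16,  b_3 = 13,  b_4 = 19,  b_5 = 16,  b_6 = 11,  b_7 = 15,  b_8 = 27,  b_9 = 13,  b_{10} = 16,  b_{11} = 10,  b_{12} = 13,  b_{13} = 18,  b_{14} = 14,  b_{15} = 2.
Since (b_{14}, b_{15}) = (b_0, b_1) = (14, 2) (two consecutive terms determine the rest), the sequence is periodic with period 14.
So b_{4729} = b_{0 + ((4729-0) mod 14)} = b_{11} = 10.

10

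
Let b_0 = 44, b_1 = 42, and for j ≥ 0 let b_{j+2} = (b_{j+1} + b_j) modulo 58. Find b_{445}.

Computing terms: b_0 = 44,  b_1 = 42,  b_2 = 28,  b_3 = 12,  b_4 = 40,  b_5 = 52,  b_6 = 34,  b_7 = 28,  b_8 = 4,  b_9 = 32,  b_{10} = 36,  b_{11} = 10,  b_{12} = 46,  b_{13} = 56,  b_{14} = 44,  b_{15} = 42.
The sequence repeats with period 14.
So b_{445} = b_{0 + ((445-0) mod 14)} = b_{11} = 10.

10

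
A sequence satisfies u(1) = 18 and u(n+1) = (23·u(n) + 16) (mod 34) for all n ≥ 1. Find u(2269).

u(1) = 18, u(2) = 22, u(3) = 12, u(4) = 20, u(5) = 0, u(6) = 16, u(7) = 10, u(8) = 8, u(9) = 30, u(10) = 26, u(11) = 2, u(12) = 28, u(13) = 14, u(14) = 32, u(15) = 4, u(16) = 6, u(17) = 18.
Since u(17) = u(1) = 18, the sequence is periodic with period 16.
(2269 - 1) mod 16 = 12, so u(2269) = u(13) = 14.

14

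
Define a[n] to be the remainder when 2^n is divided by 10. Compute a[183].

a[0] = 1,  a[1] = 2,  a[2] = 4,  a[3] = 8,  a[4] = 6,  a[5] = 2.
Since a[5] = a[1] = 2, the sequence is eventually periodic: after a pre-period of length 1 it cycles with period 4.
For n ≥ 1, a[n] depends only on (n - 1) mod 4. (183 - 1) mod 4 = 2, so a[183] = a[3] = 8.

8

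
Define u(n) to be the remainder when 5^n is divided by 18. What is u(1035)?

Listing terms: u(0) = 1; u(1) = 5; u(2) = 7; u(3) = 17; u(4) = 13; u(5) = 11; u(6) = 1.
The sequence repeats with period 6.
So u(1035) = u(0 + ((1035-0) mod 6)) = u(3) = 17.

17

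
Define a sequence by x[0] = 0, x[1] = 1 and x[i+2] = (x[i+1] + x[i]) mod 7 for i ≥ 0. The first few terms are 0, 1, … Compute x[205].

2

x[0] = 0,  x[1] = 1,  x[2] = 1,  x[3] = 2,  x[4] = 3,  x[5] = 5,  x[6] = 1,  x[7] = 6,  x[8] = 0,  x[9] = 6,  x[10] = 6,  x[11] = 5,  x[12] = 4,  x[13] = 2,  x[14] = 6,  x[15] = 1,  x[16] = 0,  x[17] = 1.
The sequence repeats with period 16.
(205 - 0) mod 16 = 13, so x[205] = x[13] = 2.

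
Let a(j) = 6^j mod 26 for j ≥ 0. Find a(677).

Listing terms: a(0) = 1, a(1) = 6, a(2) = 10, a(3) = 8, a(4) = 22, a(5) = 2, a(6) = 12, a(7) = 20, a(8) = 16, a(9) = 18, a(10) = 4, a(11) = 24, a(12) = 14, a(13) = 6.
Since a(13) = a(1) = 6, the sequence is eventually periodic: after a pre-period of length 1 it cycles with period 12.
For j ≥ 1, a(j) depends only on (j - 1) mod 12. (677 - 1) mod 12 = 4, so a(677) = a(5) = 2.

2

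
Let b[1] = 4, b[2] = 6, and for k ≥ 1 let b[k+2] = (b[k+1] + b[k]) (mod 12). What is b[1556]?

Computing terms: b[1] = 4,  b[2] = 6,  b[3] = 10,  b[4] = 4,  b[5] = 2,  b[6] = 6,  b[7] = 8,  b[8] = 2,  b[9] = 10,  b[10] = 0,  b[11] = 10,  b[12] = 10,  b[13] = 8,  b[14] = 6,  b[15] = 2,  b[16] = 8,  b[17] = 10,  b[18] = 6,  b[19] = 4,  b[20] = 10,  b[21] = 2,  b[22] = 0,  b[23] = 2,  b[24] = 2,  b[25] = 4,  b[26] = 6.
Since (b[25], b[26]) = (b[1], b[2]) = (4, 6) (two consecutive terms determine the rest), the sequence is periodic with period 24.
So b[1556] = b[1 + ((1556-1) mod 24)] = b[20] = 10.

10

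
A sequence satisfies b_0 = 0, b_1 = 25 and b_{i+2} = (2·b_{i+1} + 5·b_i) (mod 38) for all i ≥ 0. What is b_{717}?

Listing terms: b_0 = 0; b_1 = 25; b_2 = 12; b_3 = 35; b_4 = 16; b_5 = 17; b_6 = 0; b_7 = 9; b_8 = 18; b_9 = 5; b_{10} = 24; b_{11} = 35; b_{12} = 0; b_{13} = 23; b_{14} = 8; b_{15} = 17; b_{16} = 36; b_{17} = 5; b_{18} = 0; b_{19} = 25.
The sequence repeats with period 18.
(717 - 0) mod 18 = 15, so b_{717} = b_{15} = 17.

17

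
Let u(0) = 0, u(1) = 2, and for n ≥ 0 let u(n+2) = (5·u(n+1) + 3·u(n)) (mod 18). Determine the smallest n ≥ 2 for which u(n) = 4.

Listing terms: u(0) = 0; u(1) = 2; u(2) = 10; u(3) = 2; u(4) = 4; u(5) = 8; u(6) = 16; u(7) = 14; u(8) = 10; u(9) = 2.
Since (u(8), u(9)) = (u(2), u(3)) = (10, 2) (two consecutive terms determine the rest), the sequence is eventually periodic: after a pre-period of length 2 it cycles with period 6.
The value 4 first appears (with n ≥ 2) at u(4).

4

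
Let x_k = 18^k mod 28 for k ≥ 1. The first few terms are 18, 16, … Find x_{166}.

x_1 = 18; x_2 = 16; x_3 = 8; x_4 = 4; x_5 = 16.
Since x_5 = x_2 = 16, the sequence is eventually periodic: after a pre-period of length 1 it cycles with period 3.
For k ≥ 2, x_k depends only on (k - 2) mod 3. (166 - 2) mod 3 = 2, so x_{166} = x_4 = 4.

4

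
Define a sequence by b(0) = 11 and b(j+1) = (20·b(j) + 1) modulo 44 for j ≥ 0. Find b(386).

We have b(0) = 11, b(1) = 1, b(2) = 21, b(3) = 25, b(4) = 17, b(5) = 33, b(6) = 1.
Since b(6) = b(1) = 1, the sequence is eventually periodic: after a pre-period of length 1 it cycles with period 5.
For j ≥ 1, b(j) depends only on (j - 1) mod 5. (386 - 1) mod 5 = 0, so b(386) = b(1) = 1.

1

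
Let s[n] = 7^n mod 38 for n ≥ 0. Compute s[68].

We have s[0] = 1; s[1] = 7; s[2] = 11; s[3] = 1.
Since s[3] = s[0] = 1, the sequence is periodic with period 3.
(68 - 0) mod 3 = 2, so s[68] = s[2] = 11.

11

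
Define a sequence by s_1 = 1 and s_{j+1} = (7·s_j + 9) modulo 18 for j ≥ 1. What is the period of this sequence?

6

Computing terms: s_1 = 1; s_2 = 16; s_3 = 13; s_4 = 10; s_5 = 7; s_6 = 4; s_7 = 1.
Since s_7 = s_1 = 1, the sequence is periodic with period 6.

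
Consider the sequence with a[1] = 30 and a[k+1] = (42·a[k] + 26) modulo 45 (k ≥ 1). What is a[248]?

Listing terms: a[1] = 30,  a[2] = 26,  a[3] = 38,  a[4] = 2,  a[5] = 20,  a[6] = 11,  a[7] = 38.
Since a[7] = a[3] = 38, the sequence is eventually periodic: after a pre-period of length 2 it cycles with period 4.
For k ≥ 3, a[k] depends only on (k - 3) mod 4. (248 - 3) mod 4 = 1, so a[248] = a[4] = 2.

2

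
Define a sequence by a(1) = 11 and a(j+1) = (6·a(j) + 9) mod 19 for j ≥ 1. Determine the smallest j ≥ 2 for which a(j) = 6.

Computing terms: a(1) = 11, a(2) = 18, a(3) = 3, a(4) = 8, a(5) = 0, a(6) = 9, a(7) = 6, a(8) = 7, a(9) = 13, a(10) = 11.
The sequence repeats with period 9.
The value 6 first appears (with j ≥ 2) at a(7).

7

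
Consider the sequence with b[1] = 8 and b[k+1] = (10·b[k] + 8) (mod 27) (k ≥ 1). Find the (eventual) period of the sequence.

27

Listing terms: b[1] = 8, b[2] = 7, b[3] = 24, b[4] = 5, b[5] = 4, b[6] = 21, b[7] = 2, b[8] = 1, b[9] = 18, b[10] = 26, b[11] = 25, b[12] = 15, b[13] = 23, b[14] = 22, b[15] = 12, b[16] = 20, b[17] = 19, b[18] = 9, b[19] = 17, b[20] = 16, b[21] = 6, b[22] = 14, b[23] = 13, b[24] = 3, b[25] = 11, b[26] = 10, b[27] = 0, b[28] = 8.
Since b[28] = b[1] = 8, the sequence is periodic with period 27.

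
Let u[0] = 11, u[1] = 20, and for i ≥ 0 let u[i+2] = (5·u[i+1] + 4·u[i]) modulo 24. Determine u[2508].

u[0] = 11; u[1] = 20; u[2] = 0; u[3] = 8; u[4] = 16; u[5] = 16; u[6] = 0; u[7] = 16; u[8] = 8; u[9] = 8; u[10] = 0; u[11] = 8.
Since (u[10], u[11]) = (u[2], u[3]) = (0, 8) (two consecutive terms determine the rest), the sequence is eventually periodic: after a pre-period of length 2 it cycles with period 8.
For i ≥ 2, u[i] depends only on (i - 2) mod 8. (2508 - 2) mod 8 = 2, so u[2508] = u[4] = 16.

16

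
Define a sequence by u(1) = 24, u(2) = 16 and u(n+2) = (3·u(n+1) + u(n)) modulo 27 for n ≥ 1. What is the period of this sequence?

18

We have u(1) = 24; u(2) = 16; u(3) = 18; u(4) = 16; u(5) = 12; u(6) = 25; u(7) = 6; u(8) = 16; u(9) = 0; u(10) = 16; u(11) = 21; u(12) = 25; u(13) = 15; u(14) = 16; u(15) = 9; u(16) = 16; u(17) = 3; u(18) = 25; u(19) = 24; u(20) = 16.
Since (u(19), u(20)) = (u(1), u(2)) = (24, 16) (two consecutive terms determine the rest), the sequence is periodic with period 18.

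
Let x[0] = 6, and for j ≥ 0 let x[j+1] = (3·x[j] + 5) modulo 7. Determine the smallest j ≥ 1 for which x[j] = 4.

2

Computing terms: x[0] = 6, x[1] = 2, x[2] = 4, x[3] = 3, x[4] = 0, x[5] = 5, x[6] = 6.
Since x[6] = x[0] = 6, the sequence is periodic with period 6.
The value 4 first appears (with j ≥ 1) at x[2].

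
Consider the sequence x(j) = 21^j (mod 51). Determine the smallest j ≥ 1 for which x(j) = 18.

4

We have x(0) = 1, x(1) = 21, x(2) = 33, x(3) = 30, x(4) = 18, x(5) = 21.
Since x(5) = x(1) = 21, the sequence is eventually periodic: after a pre-period of length 1 it cycles with period 4.
The value 18 first appears (with j ≥ 1) at x(4).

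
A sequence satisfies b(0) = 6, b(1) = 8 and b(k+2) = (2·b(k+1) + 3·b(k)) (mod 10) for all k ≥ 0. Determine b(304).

6

Computing terms: b(0) = 6,  b(1) = 8,  b(2) = 4,  b(3) = 2,  b(4) = 6,  b(5) = 8.
Since (b(4), b(5)) = (b(0), b(1)) = (6, 8) (two consecutive terms determine the rest), the sequence is periodic with period 4.
(304 - 0) mod 4 = 0, so b(304) = b(0) = 6.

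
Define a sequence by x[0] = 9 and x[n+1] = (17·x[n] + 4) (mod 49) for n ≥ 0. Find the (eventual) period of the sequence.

42

Listing terms: x[0] = 9, x[1] = 10, x[2] = 27, x[3] = 22, x[4] = 35, x[5] = 11, x[6] = 44, x[7] = 17, x[8] = 48, x[9] = 36, x[10] = 28, x[11] = 39, x[12] = 30, x[13] = 24, x[14] = 20, x[15] = 1, x[16] = 21, x[17] = 18, x[18] = 16, x[19] = 31, x[20] = 41, x[21] = 15, x[22] = 14, x[23] = 46, x[24] = 2, x[25] = 38, x[26] = 13, x[27] = 29, x[28] = 7, x[29] = 25, x[30] = 37, x[31] = 45, x[32] = 34, x[33] = 43, x[34] = 0, x[35] = 4, x[36] = 23, x[37] = 3, x[38] = 6, x[39] = 8, x[40] = 42, x[41] = 32, x[42] = 9.
Since x[42] = x[0] = 9, the sequence is periodic with period 42.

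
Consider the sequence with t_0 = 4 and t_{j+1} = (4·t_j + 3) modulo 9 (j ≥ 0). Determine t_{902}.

7

We have t_0 = 4; t_1 = 1; t_2 = 7; t_3 = 4.
The sequence repeats with period 3.
So t_{902} = t_{0 + ((902-0) mod 3)} = t_2 = 7.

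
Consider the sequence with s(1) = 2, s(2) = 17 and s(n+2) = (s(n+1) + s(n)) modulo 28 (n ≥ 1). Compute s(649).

We have s(1) = 2,  s(2) = 17,  s(3) = 19,  s(4) = 8,  s(5) = 27,  s(6) = 7,  s(7) = 6,  s(8) = 13,  s(9) = 19,  s(10) = 4,  s(11) = 23,  s(12) = 27,  s(13) = 22,  s(14) = 21,  s(15) = 15,  s(16) = 8,  s(17) = 23,  s(18) = 3,  s(19) = 26,  s(20) = 1,  s(21) = 27,  s(22) = 0,  s(23) = 27,  s(24) = 27,  s(25) = 26,  s(26) = 25,  s(27) = 23,  s(28) = 20,  s(29) = 15,  s(30) = 7,  s(31) = 22,  s(32) = 1,  s(33) = 23,  s(34) = 24,  s(35) = 19,  s(36) = 15,  s(37) = 6,  s(38) = 21,  s(39) = 27,  s(40) = 20,  s(41) = 19,  s(42) = 11,  s(43) = 2,  s(44) = 13,  s(45) = 15,  s(46) = 0,  s(47) = 15,  s(48) = 15,  s(49) = 2,  s(50) = 17.
Since (s(49), s(50)) = (s(1), s(2)) = (2, 17) (two consecutive terms determine the rest), the sequence is periodic with period 48.
So s(649) = s(1 + ((649-1) mod 48)) = s(25) = 26.

26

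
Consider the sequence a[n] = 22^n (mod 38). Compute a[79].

2

We have a[0] = 1; a[1] = 22; a[2] = 28; a[3] = 8; a[4] = 24; a[5] = 34; a[6] = 26; a[7] = 2; a[8] = 6; a[9] = 18; a[10] = 16; a[11] = 10; a[12] = 30; a[13] = 14; a[14] = 4; a[15] = 12; a[16] = 36; a[17] = 32; a[18] = 20; a[19] = 22.
Since a[19] = a[1] = 22, the sequence is eventually periodic: after a pre-period of length 1 it cycles with period 18.
For n ≥ 1, a[n] depends only on (n - 1) mod 18. (79 - 1) mod 18 = 6, so a[79] = a[7] = 2.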